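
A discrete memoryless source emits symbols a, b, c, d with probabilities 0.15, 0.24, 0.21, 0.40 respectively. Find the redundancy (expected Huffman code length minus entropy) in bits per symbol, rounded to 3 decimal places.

Entropy H = −Σ p log₂ p ≈ 1.9063 bits.
Huffman merges: 3/20+21/100→9/25; 6/25+9/25→3/5; 2/5+3/5→1. L = 49/25 ≈ 1.9600.
L − H = 1.9600 − 1.9063 = 0.054 bits.

0.054 bits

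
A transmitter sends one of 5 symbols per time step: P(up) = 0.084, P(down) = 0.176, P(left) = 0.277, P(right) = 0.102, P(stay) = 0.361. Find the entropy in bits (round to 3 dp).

2.121 bits

H = −Σ pᵢ log₂ pᵢ.
−0.084·log₂(0.084) = 0.3002
−0.176·log₂(0.176) = 0.4411
−0.277·log₂(0.277) = 0.5130
−0.102·log₂(0.102) = 0.3359
−0.361·log₂(0.361) = 0.5306
Sum ≈ 2.1209 → 2.121 bits.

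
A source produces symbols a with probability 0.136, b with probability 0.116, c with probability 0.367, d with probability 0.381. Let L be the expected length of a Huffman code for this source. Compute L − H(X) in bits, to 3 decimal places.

0.058 bits

Entropy H = −Σ p log₂ p ≈ 1.8131 bits.
Huffman merges: 29/250+17/125→63/250; 63/250+367/1000→619/1000; 381/1000+619/1000→1. L = 1871/1000 ≈ 1.8710.
L − H = 1.8710 − 1.8131 = 0.058 bits.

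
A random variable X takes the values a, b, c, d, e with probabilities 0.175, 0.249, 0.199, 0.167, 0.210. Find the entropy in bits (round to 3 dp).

2.307 bits

H = −Σ pᵢ log₂ pᵢ.
−0.175·log₂(0.175) = 0.4401
−0.249·log₂(0.249) = 0.4994
−0.199·log₂(0.199) = 0.4635
−0.167·log₂(0.167) = 0.4312
−0.210·log₂(0.210) = 0.4728
Sum ≈ 2.3070 → 2.307 bits.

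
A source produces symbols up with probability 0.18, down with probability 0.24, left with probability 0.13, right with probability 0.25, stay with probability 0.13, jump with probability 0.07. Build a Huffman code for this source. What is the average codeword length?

Repeatedly combine the two least-probable nodes; the expected code length is the sum of the merged weights.
merge 7/100 + 13/100 → 1/5
merge 13/100 + 9/50 → 31/100
merge 1/5 + 6/25 → 11/25
merge 1/4 + 31/100 → 14/25
merge 11/25 + 14/25 → 1
L = 1/5 + 31/100 + 11/25 + 14/25 + 1 = 251/100 = 2.51 bits/symbol.

2.51 bits/symbol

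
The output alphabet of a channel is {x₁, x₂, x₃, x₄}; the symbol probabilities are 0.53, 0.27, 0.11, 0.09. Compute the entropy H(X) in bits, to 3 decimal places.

H = −Σ pᵢ log₂ pᵢ.
−0.53·log₂(0.53) = 0.4854
−0.27·log₂(0.27) = 0.5100
−0.11·log₂(0.11) = 0.3503
−0.09·log₂(0.09) = 0.3127
Sum ≈ 1.6584 → 1.658 bits.

1.658 bits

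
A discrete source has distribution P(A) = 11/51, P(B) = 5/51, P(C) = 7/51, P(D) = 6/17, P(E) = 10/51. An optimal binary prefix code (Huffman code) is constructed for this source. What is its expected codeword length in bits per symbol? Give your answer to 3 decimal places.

2.235 bits/symbol

Repeatedly combine the two least-probable nodes; the expected code length is the sum of the merged weights.
merge 5/51 + 7/51 → 4/17
merge 10/51 + 11/51 → 7/17
merge 4/17 + 6/17 → 10/17
merge 7/17 + 10/17 → 1
L = 4/17 + 7/17 + 10/17 + 1 = 38/17 ≈ 2.235 bits/symbol.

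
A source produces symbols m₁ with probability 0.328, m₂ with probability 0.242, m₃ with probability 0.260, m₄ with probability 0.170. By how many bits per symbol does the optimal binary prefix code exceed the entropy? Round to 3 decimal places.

0.037 bits

Entropy H = −Σ p log₂ p ≈ 1.9627 bits.
Huffman merges: 17/100+121/500→103/250; 13/50+41/125→147/250; 103/250+147/250→1. L = 2 ≈ 2.0000.
L − H = 2.0000 − 1.9627 = 0.037 bits.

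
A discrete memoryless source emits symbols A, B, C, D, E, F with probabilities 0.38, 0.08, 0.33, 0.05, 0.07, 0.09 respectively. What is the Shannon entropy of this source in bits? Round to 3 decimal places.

H = −Σ pᵢ log₂ pᵢ.
−0.38·log₂(0.38) = 0.5305
−0.08·log₂(0.08) = 0.2915
−0.33·log₂(0.33) = 0.5278
−0.05·log₂(0.05) = 0.2161
−0.07·log₂(0.07) = 0.2686
−0.09·log₂(0.09) = 0.3127
Sum ≈ 2.1471 → 2.147 bits.

2.147 bits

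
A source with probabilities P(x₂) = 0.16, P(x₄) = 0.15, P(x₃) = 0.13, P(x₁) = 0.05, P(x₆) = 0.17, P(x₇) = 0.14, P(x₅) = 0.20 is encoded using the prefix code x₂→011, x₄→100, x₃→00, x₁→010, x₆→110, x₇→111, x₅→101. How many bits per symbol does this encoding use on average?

2.87 bits/symbol

L̄ = Σ pᵢ·ℓᵢ = 0.16·3 + 0.15·3 + 0.13·2 + 0.05·3 + 0.17·3 + 0.14·3 + 0.20·3 = 2.87 bits/symbol.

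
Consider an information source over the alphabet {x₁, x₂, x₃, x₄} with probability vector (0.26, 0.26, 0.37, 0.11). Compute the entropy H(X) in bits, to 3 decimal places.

1.892 bits

H = −Σ pᵢ log₂ pᵢ.
−0.26·log₂(0.26) = 0.5053
−0.26·log₂(0.26) = 0.5053
−0.37·log₂(0.37) = 0.5307
−0.11·log₂(0.11) = 0.3503
Sum ≈ 1.8916 → 1.892 bits.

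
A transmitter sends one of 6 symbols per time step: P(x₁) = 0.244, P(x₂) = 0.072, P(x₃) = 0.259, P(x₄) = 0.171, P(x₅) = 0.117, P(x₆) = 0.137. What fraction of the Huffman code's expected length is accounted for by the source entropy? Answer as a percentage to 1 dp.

Entropy H = −Σ p log₂ p ≈ 2.4654 bits.
Huffman merges: 9/125+117/1000→189/1000; 137/1000+171/1000→77/250; 189/1000+61/250→433/1000; 259/1000+77/250→567/1000; 433/1000+567/1000→1. L = 2497/1000 ≈ 2.4970.
Efficiency = H/L = 2.4654/2.4970 = 98.7%.

98.7%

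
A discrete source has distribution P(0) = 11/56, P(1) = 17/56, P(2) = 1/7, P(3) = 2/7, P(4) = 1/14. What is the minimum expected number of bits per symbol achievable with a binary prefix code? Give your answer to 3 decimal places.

2.214 bits/symbol

Repeatedly combine the two least-probable nodes; the expected code length is the sum of the merged weights.
merge 1/14 + 1/7 → 3/14
merge 11/56 + 3/14 → 23/56
merge 2/7 + 17/56 → 33/56
merge 23/56 + 33/56 → 1
L = 3/14 + 23/56 + 33/56 + 1 = 31/14 ≈ 2.214 bits/symbol.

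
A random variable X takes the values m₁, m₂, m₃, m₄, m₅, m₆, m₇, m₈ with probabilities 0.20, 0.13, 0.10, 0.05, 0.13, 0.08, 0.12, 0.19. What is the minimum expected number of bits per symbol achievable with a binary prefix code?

2.93 bits/symbol

Repeatedly combine the two least-probable nodes; the expected code length is the sum of the merged weights.
merge 1/20 + 2/25 → 13/100
merge 1/10 + 3/25 → 11/50
merge 13/100 + 13/100 → 13/50
merge 13/100 + 19/100 → 8/25
merge 1/5 + 11/50 → 21/50
merge 13/50 + 8/25 → 29/50
merge 21/50 + 29/50 → 1
L = 13/100 + 11/50 + 13/50 + 8/25 + 21/50 + 29/50 + 1 = 293/100 = 2.93 bits/symbol.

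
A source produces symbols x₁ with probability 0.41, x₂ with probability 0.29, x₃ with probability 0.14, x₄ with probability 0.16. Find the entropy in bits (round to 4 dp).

1.8654 bits

H = −Σ pᵢ log₂ pᵢ.
−0.41·log₂(0.41) = 0.5274
−0.29·log₂(0.29) = 0.5179
−0.14·log₂(0.14) = 0.3971
−0.16·log₂(0.16) = 0.4230
Sum ≈ 1.8654 → 1.8654 bits.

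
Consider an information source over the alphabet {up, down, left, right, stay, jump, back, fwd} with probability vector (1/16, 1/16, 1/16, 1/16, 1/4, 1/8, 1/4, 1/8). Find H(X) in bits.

2.75 bits

Each probability is a power of 1/2, so log₂(1/p) is an integer.
H = Σ p·log₂(1/p) = 1/16·4 + 1/16·4 + 1/16·4 + 1/16·4 + 1/4·2 + 1/8·3 + 1/4·2 + 1/8·3 = 2.75 bits.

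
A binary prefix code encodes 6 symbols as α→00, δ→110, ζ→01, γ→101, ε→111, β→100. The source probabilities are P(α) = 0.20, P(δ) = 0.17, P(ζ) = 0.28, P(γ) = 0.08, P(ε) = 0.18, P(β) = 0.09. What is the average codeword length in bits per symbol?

2.52 bits/symbol

L̄ = Σ pᵢ·ℓᵢ = 0.20·2 + 0.17·3 + 0.28·2 + 0.08·3 + 0.18·3 + 0.09·3 = 2.52 bits/symbol.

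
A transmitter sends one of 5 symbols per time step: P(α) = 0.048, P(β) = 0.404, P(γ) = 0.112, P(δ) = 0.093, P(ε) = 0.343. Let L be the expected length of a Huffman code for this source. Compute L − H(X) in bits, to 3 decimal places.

0.050 bits

Entropy H = −Σ p log₂ p ≈ 1.9405 bits.
Huffman merges: 6/125+93/1000→141/1000; 14/125+141/1000→253/1000; 253/1000+343/1000→149/250; 101/250+149/250→1. L = 199/100 ≈ 1.9900.
L − H = 1.9900 − 1.9405 = 0.050 bits.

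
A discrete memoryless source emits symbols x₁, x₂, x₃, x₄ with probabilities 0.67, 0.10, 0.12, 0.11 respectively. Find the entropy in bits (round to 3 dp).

1.437 bits

H = −Σ pᵢ log₂ pᵢ.
−0.67·log₂(0.67) = 0.3871
−0.10·log₂(0.10) = 0.3322
−0.12·log₂(0.12) = 0.3671
−0.11·log₂(0.11) = 0.3503
Sum ≈ 1.4367 → 1.437 bits.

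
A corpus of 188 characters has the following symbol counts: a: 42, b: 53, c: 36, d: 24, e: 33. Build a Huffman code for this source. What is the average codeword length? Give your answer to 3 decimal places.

Probabilities are the counts divided by 188.
Repeatedly combine the two least-probable nodes; the expected code length is the sum of the merged weights.
merge 6/47 + 33/188 → 57/188
merge 9/47 + 21/94 → 39/94
merge 53/188 + 57/188 → 55/94
merge 39/94 + 55/94 → 1
L = 57/188 + 39/94 + 55/94 + 1 = 433/188 ≈ 2.303 bits/symbol.

2.303 bits/symbol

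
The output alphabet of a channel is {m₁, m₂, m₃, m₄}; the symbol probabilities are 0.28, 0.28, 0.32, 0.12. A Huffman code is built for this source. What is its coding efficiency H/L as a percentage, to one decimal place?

96.1%

Entropy H = −Σ p log₂ p ≈ 1.9215 bits.
Huffman merges: 3/25+7/25→2/5; 7/25+8/25→3/5; 2/5+3/5→1. L = 2 ≈ 2.0000.
Efficiency = H/L = 1.9215/2.0000 = 96.1%.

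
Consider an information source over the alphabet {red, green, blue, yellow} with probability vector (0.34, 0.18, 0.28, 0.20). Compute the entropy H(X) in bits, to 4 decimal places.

H = −Σ pᵢ log₂ pᵢ.
−0.34·log₂(0.34) = 0.5292
−0.18·log₂(0.18) = 0.4453
−0.28·log₂(0.28) = 0.5142
−0.20·log₂(0.20) = 0.4644
Sum ≈ 1.9531 → 1.9531 bits.

1.9531 bits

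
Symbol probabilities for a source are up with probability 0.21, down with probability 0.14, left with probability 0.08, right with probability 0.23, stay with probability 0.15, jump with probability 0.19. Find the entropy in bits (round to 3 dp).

H = −Σ pᵢ log₂ pᵢ.
−0.21·log₂(0.21) = 0.4728
−0.14·log₂(0.14) = 0.3971
−0.08·log₂(0.08) = 0.2915
−0.23·log₂(0.23) = 0.4877
−0.15·log₂(0.15) = 0.4105
−0.19·log₂(0.19) = 0.4552
Sum ≈ 2.5149 → 2.515 bits.

2.515 bits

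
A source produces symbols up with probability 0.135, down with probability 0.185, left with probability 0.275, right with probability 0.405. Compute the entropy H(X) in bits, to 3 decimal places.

H = −Σ pᵢ log₂ pᵢ.
−0.135·log₂(0.135) = 0.3900
−0.185·log₂(0.185) = 0.4504
−0.275·log₂(0.275) = 0.5122
−0.405·log₂(0.405) = 0.5281
Sum ≈ 1.8807 → 1.881 bits.

1.881 bits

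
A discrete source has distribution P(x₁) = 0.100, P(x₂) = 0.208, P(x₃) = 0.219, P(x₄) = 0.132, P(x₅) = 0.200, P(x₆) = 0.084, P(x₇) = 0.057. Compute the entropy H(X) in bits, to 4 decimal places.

2.6690 bits

H = −Σ pᵢ log₂ pᵢ.
−0.100·log₂(0.100) = 0.3322
−0.208·log₂(0.208) = 0.4712
−0.219·log₂(0.219) = 0.4798
−0.132·log₂(0.132) = 0.3856
−0.200·log₂(0.200) = 0.4644
−0.084·log₂(0.084) = 0.3002
−0.057·log₂(0.057) = 0.2356
Sum ≈ 2.6690 → 2.6690 bits.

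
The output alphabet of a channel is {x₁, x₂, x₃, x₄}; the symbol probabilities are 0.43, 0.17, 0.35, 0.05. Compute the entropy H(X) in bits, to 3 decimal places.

1.704 bits

H = −Σ pᵢ log₂ pᵢ.
−0.43·log₂(0.43) = 0.5236
−0.17·log₂(0.17) = 0.4346
−0.35·log₂(0.35) = 0.5301
−0.05·log₂(0.05) = 0.2161
Sum ≈ 1.7043 → 1.704 bits.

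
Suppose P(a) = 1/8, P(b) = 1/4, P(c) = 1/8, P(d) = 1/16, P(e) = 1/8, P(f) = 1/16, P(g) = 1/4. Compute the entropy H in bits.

Each probability is a power of 1/2, so log₂(1/p) is an integer.
H = Σ p·log₂(1/p) = 1/8·3 + 1/4·2 + 1/8·3 + 1/16·4 + 1/8·3 + 1/16·4 + 1/4·2 = 2.625 bits.

2.625 bits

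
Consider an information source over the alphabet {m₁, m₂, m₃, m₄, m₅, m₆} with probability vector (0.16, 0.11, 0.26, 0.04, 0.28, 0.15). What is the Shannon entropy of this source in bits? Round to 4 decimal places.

2.3891 bits

H = −Σ pᵢ log₂ pᵢ.
−0.16·log₂(0.16) = 0.4230
−0.11·log₂(0.11) = 0.3503
−0.26·log₂(0.26) = 0.5053
−0.04·log₂(0.04) = 0.1858
−0.28·log₂(0.28) = 0.5142
−0.15·log₂(0.15) = 0.4105
Sum ≈ 2.3891 → 2.3891 bits.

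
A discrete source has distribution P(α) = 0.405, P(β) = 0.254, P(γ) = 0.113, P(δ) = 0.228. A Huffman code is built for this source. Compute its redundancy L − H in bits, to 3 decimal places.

Entropy H = −Σ p log₂ p ≈ 1.8721 bits.
Huffman merges: 113/1000+57/250→341/1000; 127/500+341/1000→119/200; 81/200+119/200→1. L = 242/125 ≈ 1.9360.
L − H = 1.9360 − 1.8721 = 0.064 bits.

0.064 bits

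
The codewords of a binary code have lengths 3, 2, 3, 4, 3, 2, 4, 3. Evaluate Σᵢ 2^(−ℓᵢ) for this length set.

1.125

With common denominator 2^4 = 16: Σ 2^(−ℓᵢ) = 2/16 + 4/16 + 2/16 + 1/16 + 2/16 + 4/16 + 1/16 + 2/16 = 18/16 = 1.125.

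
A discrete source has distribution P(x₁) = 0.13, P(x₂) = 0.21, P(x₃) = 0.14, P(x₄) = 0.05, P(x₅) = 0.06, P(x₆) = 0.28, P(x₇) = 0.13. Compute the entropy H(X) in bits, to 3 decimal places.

2.609 bits

H = −Σ pᵢ log₂ pᵢ.
−0.13·log₂(0.13) = 0.3826
−0.21·log₂(0.21) = 0.4728
−0.14·log₂(0.14) = 0.3971
−0.05·log₂(0.05) = 0.2161
−0.06·log₂(0.06) = 0.2435
−0.28·log₂(0.28) = 0.5142
−0.13·log₂(0.13) = 0.3826
Sum ≈ 2.6091 → 2.609 bits.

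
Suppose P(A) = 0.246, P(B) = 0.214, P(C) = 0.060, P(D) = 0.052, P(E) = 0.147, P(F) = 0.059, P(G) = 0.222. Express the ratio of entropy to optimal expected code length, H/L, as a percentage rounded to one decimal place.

Entropy H = −Σ p log₂ p ≈ 2.5686 bits.
Huffman merges: 13/250+59/1000→111/1000; 3/50+111/1000→171/1000; 147/1000+171/1000→159/500; 107/500+111/500→109/250; 123/500+159/500→141/250; 109/250+141/250→1. L = 13/5 ≈ 2.6000.
Efficiency = H/L = 2.5686/2.6000 = 98.8%.

98.8%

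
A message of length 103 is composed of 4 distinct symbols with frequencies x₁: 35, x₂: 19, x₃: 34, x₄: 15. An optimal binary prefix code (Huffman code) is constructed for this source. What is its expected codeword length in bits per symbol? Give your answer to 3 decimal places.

Probabilities are the counts divided by 103.
Repeatedly combine the two least-probable nodes; the expected code length is the sum of the merged weights.
merge 15/103 + 19/103 → 34/103
merge 34/103 + 34/103 → 68/103
merge 35/103 + 68/103 → 1
L = 34/103 + 68/103 + 1 = 205/103 ≈ 1.990 bits/symbol.

1.990 bits/symbol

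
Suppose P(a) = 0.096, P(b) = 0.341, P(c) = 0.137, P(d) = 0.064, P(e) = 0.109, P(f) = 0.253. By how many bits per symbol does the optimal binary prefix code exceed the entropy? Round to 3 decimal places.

Entropy H = −Σ p log₂ p ≈ 2.3507 bits.
Huffman merges: 8/125+12/125→4/25; 109/1000+137/1000→123/500; 4/25+123/500→203/500; 253/1000+341/1000→297/500; 203/500+297/500→1. L = 1203/500 ≈ 2.4060.
L − H = 2.4060 − 2.3507 = 0.055 bits.

0.055 bits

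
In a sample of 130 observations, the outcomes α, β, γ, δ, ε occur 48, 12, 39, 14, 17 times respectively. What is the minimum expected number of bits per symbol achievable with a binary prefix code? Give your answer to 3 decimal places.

2.162 bits/symbol

Probabilities are the counts divided by 130.
Repeatedly combine the two least-probable nodes; the expected code length is the sum of the merged weights.
merge 6/65 + 7/65 → 1/5
merge 17/130 + 1/5 → 43/130
merge 3/10 + 43/130 → 41/65
merge 24/65 + 41/65 → 1
L = 1/5 + 43/130 + 41/65 + 1 = 281/130 ≈ 2.162 bits/symbol.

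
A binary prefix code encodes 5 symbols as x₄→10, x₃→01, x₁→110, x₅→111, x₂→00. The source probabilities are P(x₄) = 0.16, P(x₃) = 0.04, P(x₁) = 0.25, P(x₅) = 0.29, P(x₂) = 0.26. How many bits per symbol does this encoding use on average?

2.54 bits/symbol

L̄ = Σ pᵢ·ℓᵢ = 0.16·2 + 0.04·2 + 0.25·3 + 0.29·3 + 0.26·2 = 2.54 bits/symbol.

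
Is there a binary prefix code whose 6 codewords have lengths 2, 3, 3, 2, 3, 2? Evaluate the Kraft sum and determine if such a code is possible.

1.125; no

With common denominator 2^3 = 8: Σ 2^(−ℓᵢ) = 2/8 + 1/8 + 1/8 + 2/8 + 1/8 + 2/8 = 9/8 = 1.125.
Kraft's inequality requires Σ ≤ 1; here Σ = 1.125 > 1, so no such prefix code exists.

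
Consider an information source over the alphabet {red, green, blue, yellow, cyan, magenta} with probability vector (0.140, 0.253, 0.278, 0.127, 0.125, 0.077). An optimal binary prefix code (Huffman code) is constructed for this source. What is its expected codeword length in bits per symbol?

2.469 bits/symbol

Repeatedly combine the two least-probable nodes; the expected code length is the sum of the merged weights.
merge 77/1000 + 1/8 → 101/500
merge 127/1000 + 7/50 → 267/1000
merge 101/500 + 253/1000 → 91/200
merge 267/1000 + 139/500 → 109/200
merge 91/200 + 109/200 → 1
L = 101/500 + 267/1000 + 91/200 + 109/200 + 1 = 2469/1000 = 2.469 bits/symbol.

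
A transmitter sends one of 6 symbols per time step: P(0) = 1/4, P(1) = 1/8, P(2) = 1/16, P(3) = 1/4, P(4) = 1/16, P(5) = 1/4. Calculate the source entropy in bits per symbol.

Each probability is a power of 1/2, so log₂(1/p) is an integer.
H = Σ p·log₂(1/p) = 1/4·2 + 1/8·3 + 1/16·4 + 1/4·2 + 1/16·4 + 1/4·2 = 2.375 bits.

2.375 bits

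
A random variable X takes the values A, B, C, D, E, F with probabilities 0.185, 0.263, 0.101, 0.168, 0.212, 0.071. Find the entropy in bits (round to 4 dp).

2.4689 bits

H = −Σ pᵢ log₂ pᵢ.
−0.185·log₂(0.185) = 0.4504
−0.263·log₂(0.263) = 0.5068
−0.101·log₂(0.101) = 0.3341
−0.168·log₂(0.168) = 0.4323
−0.212·log₂(0.212) = 0.4744
−0.071·log₂(0.071) = 0.2709
Sum ≈ 2.4689 → 2.4689 bits.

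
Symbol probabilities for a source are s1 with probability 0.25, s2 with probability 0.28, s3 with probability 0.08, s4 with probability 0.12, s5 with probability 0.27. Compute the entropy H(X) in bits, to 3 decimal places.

2.183 bits

H = −Σ pᵢ log₂ pᵢ.
−0.25·log₂(0.25) = 0.5000
−0.28·log₂(0.28) = 0.5142
−0.08·log₂(0.08) = 0.2915
−0.12·log₂(0.12) = 0.3671
−0.27·log₂(0.27) = 0.5100
Sum ≈ 2.1828 → 2.183 bits.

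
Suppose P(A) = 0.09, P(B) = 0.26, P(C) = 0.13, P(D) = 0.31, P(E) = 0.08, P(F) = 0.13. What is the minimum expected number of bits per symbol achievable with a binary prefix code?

Repeatedly combine the two least-probable nodes; the expected code length is the sum of the merged weights.
merge 2/25 + 9/100 → 17/100
merge 13/100 + 13/100 → 13/50
merge 17/100 + 13/50 → 43/100
merge 13/50 + 31/100 → 57/100
merge 43/100 + 57/100 → 1
L = 17/100 + 13/50 + 43/100 + 57/100 + 1 = 243/100 = 2.43 bits/symbol.

2.43 bits/symbol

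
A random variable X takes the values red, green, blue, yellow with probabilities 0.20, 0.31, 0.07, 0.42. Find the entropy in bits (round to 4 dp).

H = −Σ pᵢ log₂ pᵢ.
−0.20·log₂(0.20) = 0.4644
−0.31·log₂(0.31) = 0.5238
−0.07·log₂(0.07) = 0.2686
−0.42·log₂(0.42) = 0.5256
Sum ≈ 1.7824 → 1.7824 bits.

1.7824 bits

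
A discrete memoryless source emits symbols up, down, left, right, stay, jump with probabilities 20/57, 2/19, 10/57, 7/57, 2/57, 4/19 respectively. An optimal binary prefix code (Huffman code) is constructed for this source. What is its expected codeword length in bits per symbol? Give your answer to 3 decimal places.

Repeatedly combine the two least-probable nodes; the expected code length is the sum of the merged weights.
merge 2/57 + 2/19 → 8/57
merge 7/57 + 8/57 → 5/19
merge 10/57 + 4/19 → 22/57
merge 5/19 + 20/57 → 35/57
merge 22/57 + 35/57 → 1
L = 8/57 + 5/19 + 22/57 + 35/57 + 1 = 137/57 ≈ 2.404 bits/symbol.

2.404 bits/symbol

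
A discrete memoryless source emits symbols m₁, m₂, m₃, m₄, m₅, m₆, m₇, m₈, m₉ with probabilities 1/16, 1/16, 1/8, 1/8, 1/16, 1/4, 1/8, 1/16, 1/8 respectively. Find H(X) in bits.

Each probability is a power of 1/2, so log₂(1/p) is an integer.
H = Σ p·log₂(1/p) = 1/16·4 + 1/16·4 + 1/8·3 + 1/8·3 + 1/16·4 + 1/4·2 + 1/8·3 + 1/16·4 + 1/8·3 = 3 bits.

3 bits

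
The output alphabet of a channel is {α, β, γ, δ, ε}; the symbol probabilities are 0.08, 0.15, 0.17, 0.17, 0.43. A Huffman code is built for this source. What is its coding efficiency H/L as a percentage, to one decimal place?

Entropy H = −Σ p log₂ p ≈ 2.0948 bits.
Huffman merges: 2/25+3/20→23/100; 17/100+17/100→17/50; 23/100+17/50→57/100; 43/100+57/100→1. L = 107/50 ≈ 2.1400.
Efficiency = H/L = 2.0948/2.1400 = 97.9%.

97.9%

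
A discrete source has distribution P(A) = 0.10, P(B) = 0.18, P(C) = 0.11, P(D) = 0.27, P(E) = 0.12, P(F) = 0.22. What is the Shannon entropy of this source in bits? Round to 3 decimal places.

H = −Σ pᵢ log₂ pᵢ.
−0.10·log₂(0.10) = 0.3322
−0.18·log₂(0.18) = 0.4453
−0.11·log₂(0.11) = 0.3503
−0.27·log₂(0.27) = 0.5100
−0.12·log₂(0.12) = 0.3671
−0.22·log₂(0.22) = 0.4806
Sum ≈ 2.4854 → 2.485 bits.

2.485 bits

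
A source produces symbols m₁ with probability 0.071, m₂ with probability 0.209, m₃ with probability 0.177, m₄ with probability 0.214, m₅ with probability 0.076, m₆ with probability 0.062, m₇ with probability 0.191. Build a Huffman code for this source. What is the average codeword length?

Repeatedly combine the two least-probable nodes; the expected code length is the sum of the merged weights.
merge 31/500 + 71/1000 → 133/1000
merge 19/250 + 133/1000 → 209/1000
merge 177/1000 + 191/1000 → 46/125
merge 209/1000 + 209/1000 → 209/500
merge 107/500 + 46/125 → 291/500
merge 209/500 + 291/500 → 1
L = 133/1000 + 209/1000 + 46/125 + 209/500 + 291/500 + 1 = 271/100 = 2.71 bits/symbol.

2.71 bits/symbol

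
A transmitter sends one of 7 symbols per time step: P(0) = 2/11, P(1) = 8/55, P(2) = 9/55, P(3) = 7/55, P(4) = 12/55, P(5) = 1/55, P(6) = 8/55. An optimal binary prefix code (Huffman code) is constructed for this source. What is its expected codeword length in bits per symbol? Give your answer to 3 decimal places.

2.745 bits/symbol

Repeatedly combine the two least-probable nodes; the expected code length is the sum of the merged weights.
merge 1/55 + 7/55 → 8/55
merge 8/55 + 8/55 → 16/55
merge 8/55 + 9/55 → 17/55
merge 2/11 + 12/55 → 2/5
merge 16/55 + 17/55 → 3/5
merge 2/5 + 3/5 → 1
L = 8/55 + 16/55 + 17/55 + 2/5 + 3/5 + 1 = 151/55 ≈ 2.745 bits/symbol.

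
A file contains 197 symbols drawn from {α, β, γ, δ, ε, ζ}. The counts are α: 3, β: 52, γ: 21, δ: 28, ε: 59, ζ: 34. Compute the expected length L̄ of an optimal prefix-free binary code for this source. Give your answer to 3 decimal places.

Probabilities are the counts divided by 197.
Repeatedly combine the two least-probable nodes; the expected code length is the sum of the merged weights.
merge 3/197 + 21/197 → 24/197
merge 24/197 + 28/197 → 52/197
merge 34/197 + 52/197 → 86/197
merge 52/197 + 59/197 → 111/197
merge 86/197 + 111/197 → 1
L = 24/197 + 52/197 + 86/197 + 111/197 + 1 = 470/197 ≈ 2.386 bits/symbol.

2.386 bits/symbol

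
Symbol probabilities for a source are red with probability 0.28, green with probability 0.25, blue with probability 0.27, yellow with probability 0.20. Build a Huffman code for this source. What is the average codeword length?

2 bits/symbol

Repeatedly combine the two least-probable nodes; the expected code length is the sum of the merged weights.
merge 1/5 + 1/4 → 9/20
merge 27/100 + 7/25 → 11/20
merge 9/20 + 11/20 → 1
L = 9/20 + 11/20 + 1 = 2 bits/symbol.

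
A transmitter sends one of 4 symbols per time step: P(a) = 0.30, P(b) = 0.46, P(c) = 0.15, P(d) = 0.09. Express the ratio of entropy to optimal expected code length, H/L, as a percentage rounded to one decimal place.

98.9%

Entropy H = −Σ p log₂ p ≈ 1.7596 bits.
Huffman merges: 9/100+3/20→6/25; 6/25+3/10→27/50; 23/50+27/50→1. L = 89/50 ≈ 1.7800.
Efficiency = H/L = 1.7596/1.7800 = 98.9%.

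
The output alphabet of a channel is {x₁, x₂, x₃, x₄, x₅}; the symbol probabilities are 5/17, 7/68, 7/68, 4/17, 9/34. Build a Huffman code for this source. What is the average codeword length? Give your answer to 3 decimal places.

2.206 bits/symbol

Repeatedly combine the two least-probable nodes; the expected code length is the sum of the merged weights.
merge 7/68 + 7/68 → 7/34
merge 7/34 + 4/17 → 15/34
merge 9/34 + 5/17 → 19/34
merge 15/34 + 19/34 → 1
L = 7/34 + 15/34 + 19/34 + 1 = 75/34 ≈ 2.206 bits/symbol.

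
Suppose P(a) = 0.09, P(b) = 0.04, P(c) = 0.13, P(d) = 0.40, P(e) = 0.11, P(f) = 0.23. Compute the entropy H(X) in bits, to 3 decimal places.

2.248 bits

H = −Σ pᵢ log₂ pᵢ.
−0.09·log₂(0.09) = 0.3127
−0.04·log₂(0.04) = 0.1858
−0.13·log₂(0.13) = 0.3826
−0.40·log₂(0.40) = 0.5288
−0.11·log₂(0.11) = 0.3503
−0.23·log₂(0.23) = 0.4877
Sum ≈ 2.2478 → 2.248 bits.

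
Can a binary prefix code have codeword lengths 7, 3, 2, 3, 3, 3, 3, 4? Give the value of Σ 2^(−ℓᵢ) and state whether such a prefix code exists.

With common denominator 2^7 = 128: Σ 2^(−ℓᵢ) = 1/128 + 16/128 + 32/128 + 16/128 + 16/128 + 16/128 + 16/128 + 8/128 = 121/128 = 0.9453125.
Kraft's inequality requires Σ ≤ 1; here Σ = 0.9453125 ≤ 1, so such a prefix code exists.

0.9453125; yes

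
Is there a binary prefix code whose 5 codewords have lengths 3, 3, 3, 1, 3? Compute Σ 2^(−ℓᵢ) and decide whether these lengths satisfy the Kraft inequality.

With common denominator 2^3 = 8: Σ 2^(−ℓᵢ) = 1/8 + 1/8 + 1/8 + 4/8 + 1/8 = 8/8 = 1.
Kraft's inequality requires Σ ≤ 1; here Σ = 1 ≤ 1, so such a prefix code exists.

1; yes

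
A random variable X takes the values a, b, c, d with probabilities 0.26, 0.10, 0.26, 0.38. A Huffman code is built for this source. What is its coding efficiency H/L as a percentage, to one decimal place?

94.6%

Entropy H = −Σ p log₂ p ≈ 1.8732 bits.
Huffman merges: 1/10+13/50→9/25; 13/50+9/25→31/50; 19/50+31/50→1. L = 99/50 ≈ 1.9800.
Efficiency = H/L = 1.8732/1.9800 = 94.6%.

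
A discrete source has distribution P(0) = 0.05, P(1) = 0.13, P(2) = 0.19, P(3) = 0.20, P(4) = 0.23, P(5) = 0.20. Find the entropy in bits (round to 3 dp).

2.470 bits

H = −Σ pᵢ log₂ pᵢ.
−0.05·log₂(0.05) = 0.2161
−0.13·log₂(0.13) = 0.3826
−0.19·log₂(0.19) = 0.4552
−0.20·log₂(0.20) = 0.4644
−0.23·log₂(0.23) = 0.4877
−0.20·log₂(0.20) = 0.4644
Sum ≈ 2.4704 → 2.470 bits.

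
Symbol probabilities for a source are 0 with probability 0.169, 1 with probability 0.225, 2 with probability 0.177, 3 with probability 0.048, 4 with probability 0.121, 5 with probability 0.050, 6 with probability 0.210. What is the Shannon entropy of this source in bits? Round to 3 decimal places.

2.628 bits

H = −Σ pᵢ log₂ pᵢ.
−0.169·log₂(0.169) = 0.4335
−0.225·log₂(0.225) = 0.4842
−0.177·log₂(0.177) = 0.4422
−0.048·log₂(0.048) = 0.2103
−0.121·log₂(0.121) = 0.3687
−0.050·log₂(0.050) = 0.2161
−0.210·log₂(0.210) = 0.4728
Sum ≈ 2.6277 → 2.628 bits.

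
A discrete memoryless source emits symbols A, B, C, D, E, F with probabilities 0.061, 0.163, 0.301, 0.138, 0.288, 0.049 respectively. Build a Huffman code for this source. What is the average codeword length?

Repeatedly combine the two least-probable nodes; the expected code length is the sum of the merged weights.
merge 49/1000 + 61/1000 → 11/100
merge 11/100 + 69/500 → 31/125
merge 163/1000 + 31/125 → 411/1000
merge 36/125 + 301/1000 → 589/1000
merge 411/1000 + 589/1000 → 1
L = 11/100 + 31/125 + 411/1000 + 589/1000 + 1 = 1179/500 = 2.358 bits/symbol.

2.358 bits/symbol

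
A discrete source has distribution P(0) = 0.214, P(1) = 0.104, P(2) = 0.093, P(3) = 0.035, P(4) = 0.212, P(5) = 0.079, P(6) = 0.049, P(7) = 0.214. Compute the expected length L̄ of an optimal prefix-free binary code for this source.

Repeatedly combine the two least-probable nodes; the expected code length is the sum of the merged weights.
merge 7/200 + 49/1000 → 21/250
merge 79/1000 + 21/250 → 163/1000
merge 93/1000 + 13/125 → 197/1000
merge 163/1000 + 197/1000 → 9/25
merge 53/250 + 107/500 → 213/500
merge 107/500 + 9/25 → 287/500
merge 213/500 + 287/500 → 1
L = 21/250 + 163/1000 + 197/1000 + 9/25 + 213/500 + 287/500 + 1 = 701/250 = 2.804 bits/symbol.

2.804 bits/symbol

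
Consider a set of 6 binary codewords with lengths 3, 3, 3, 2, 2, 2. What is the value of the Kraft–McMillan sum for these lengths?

1.125

With common denominator 2^3 = 8: Σ 2^(−ℓᵢ) = 1/8 + 1/8 + 1/8 + 2/8 + 2/8 + 2/8 = 9/8 = 1.125.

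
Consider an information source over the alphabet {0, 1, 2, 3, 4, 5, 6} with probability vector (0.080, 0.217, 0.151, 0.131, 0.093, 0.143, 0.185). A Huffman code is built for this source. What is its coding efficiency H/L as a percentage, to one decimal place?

Entropy H = −Σ p log₂ p ≈ 2.7361 bits.
Huffman merges: 2/25+93/1000→173/1000; 131/1000+143/1000→137/500; 151/1000+173/1000→81/250; 37/200+217/1000→201/500; 137/500+81/250→299/500; 201/500+299/500→1. L = 2771/1000 ≈ 2.7710.
Efficiency = H/L = 2.7361/2.7710 = 98.7%.

98.7%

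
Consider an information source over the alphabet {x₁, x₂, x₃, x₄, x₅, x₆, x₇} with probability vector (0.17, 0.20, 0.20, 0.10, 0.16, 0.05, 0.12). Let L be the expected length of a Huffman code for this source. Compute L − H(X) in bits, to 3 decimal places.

0.048 bits

Entropy H = −Σ p log₂ p ≈ 2.7017 bits.
Huffman merges: 1/20+1/10→3/20; 3/25+3/20→27/100; 4/25+17/100→33/100; 1/5+1/5→2/5; 27/100+33/100→3/5; 2/5+3/5→1. L = 11/4 ≈ 2.7500.
L − H = 2.7500 − 2.7017 = 0.048 bits.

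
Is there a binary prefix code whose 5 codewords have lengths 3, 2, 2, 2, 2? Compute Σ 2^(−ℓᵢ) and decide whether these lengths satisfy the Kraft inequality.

With common denominator 2^3 = 8: Σ 2^(−ℓᵢ) = 1/8 + 2/8 + 2/8 + 2/8 + 2/8 = 9/8 = 1.125.
Kraft's inequality requires Σ ≤ 1; here Σ = 1.125 > 1, so no such prefix code exists.

1.125; no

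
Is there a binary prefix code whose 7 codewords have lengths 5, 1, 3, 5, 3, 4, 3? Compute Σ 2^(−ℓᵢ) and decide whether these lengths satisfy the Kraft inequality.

1; yes

With common denominator 2^5 = 32: Σ 2^(−ℓᵢ) = 1/32 + 16/32 + 4/32 + 1/32 + 4/32 + 2/32 + 4/32 = 32/32 = 1.
Kraft's inequality requires Σ ≤ 1; here Σ = 1 ≤ 1, so such a prefix code exists.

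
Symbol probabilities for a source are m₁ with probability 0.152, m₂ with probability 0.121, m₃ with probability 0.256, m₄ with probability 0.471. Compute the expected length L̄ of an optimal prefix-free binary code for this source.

1.802 bits/symbol

Repeatedly combine the two least-probable nodes; the expected code length is the sum of the merged weights.
merge 121/1000 + 19/125 → 273/1000
merge 32/125 + 273/1000 → 529/1000
merge 471/1000 + 529/1000 → 1
L = 273/1000 + 529/1000 + 1 = 901/500 = 1.802 bits/symbol.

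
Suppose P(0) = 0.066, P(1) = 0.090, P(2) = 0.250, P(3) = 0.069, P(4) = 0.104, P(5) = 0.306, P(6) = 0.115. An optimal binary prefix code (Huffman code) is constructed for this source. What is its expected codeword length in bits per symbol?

2.579 bits/symbol

Repeatedly combine the two least-probable nodes; the expected code length is the sum of the merged weights.
merge 33/500 + 69/1000 → 27/200
merge 9/100 + 13/125 → 97/500
merge 23/200 + 27/200 → 1/4
merge 97/500 + 1/4 → 111/250
merge 1/4 + 153/500 → 139/250
merge 111/250 + 139/250 → 1
L = 27/200 + 97/500 + 1/4 + 111/250 + 139/250 + 1 = 2579/1000 = 2.579 bits/symbol.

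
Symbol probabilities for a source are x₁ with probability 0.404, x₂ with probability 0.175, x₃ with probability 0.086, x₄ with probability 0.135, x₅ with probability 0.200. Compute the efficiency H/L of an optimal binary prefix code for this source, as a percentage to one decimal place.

97.0%

Entropy H = −Σ p log₂ p ≈ 2.1271 bits.
Huffman merges: 43/500+27/200→221/1000; 7/40+1/5→3/8; 221/1000+3/8→149/250; 101/250+149/250→1. L = 274/125 ≈ 2.1920.
Efficiency = H/L = 2.1271/2.1920 = 97.0%.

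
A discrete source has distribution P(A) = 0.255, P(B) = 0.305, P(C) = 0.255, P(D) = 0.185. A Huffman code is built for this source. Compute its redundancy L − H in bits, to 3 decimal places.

0.022 bits

Entropy H = −Σ p log₂ p ≈ 1.9783 bits.
Huffman merges: 37/200+51/200→11/25; 51/200+61/200→14/25; 11/25+14/25→1. L = 2 ≈ 2.0000.
L − H = 2.0000 − 1.9783 = 0.022 bits.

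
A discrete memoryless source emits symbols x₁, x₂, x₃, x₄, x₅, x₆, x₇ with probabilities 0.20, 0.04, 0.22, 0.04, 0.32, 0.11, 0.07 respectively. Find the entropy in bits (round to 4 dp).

H = −Σ pᵢ log₂ pᵢ.
−0.20·log₂(0.20) = 0.4644
−0.04·log₂(0.04) = 0.1858
−0.22·log₂(0.22) = 0.4806
−0.04·log₂(0.04) = 0.1858
−0.32·log₂(0.32) = 0.5260
−0.11·log₂(0.11) = 0.3503
−0.07·log₂(0.07) = 0.2686
Sum ≈ 2.4613 → 2.4613 bits.

2.4613 bits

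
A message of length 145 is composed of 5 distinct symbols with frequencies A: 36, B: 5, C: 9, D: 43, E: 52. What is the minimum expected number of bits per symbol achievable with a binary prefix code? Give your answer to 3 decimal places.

2.083 bits/symbol

Probabilities are the counts divided by 145.
Repeatedly combine the two least-probable nodes; the expected code length is the sum of the merged weights.
merge 1/29 + 9/145 → 14/145
merge 14/145 + 36/145 → 10/29
merge 43/145 + 10/29 → 93/145
merge 52/145 + 93/145 → 1
L = 14/145 + 10/29 + 93/145 + 1 = 302/145 ≈ 2.083 bits/symbol.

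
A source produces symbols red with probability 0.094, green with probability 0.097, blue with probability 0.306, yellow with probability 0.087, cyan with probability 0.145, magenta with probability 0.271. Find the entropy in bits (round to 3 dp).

H = −Σ pᵢ log₂ pᵢ.
−0.094·log₂(0.094) = 0.3207
−0.097·log₂(0.097) = 0.3265
−0.306·log₂(0.306) = 0.5228
−0.087·log₂(0.087) = 0.3065
−0.145·log₂(0.145) = 0.4040
−0.271·log₂(0.271) = 0.5105
Sum ≈ 2.3908 → 2.391 bits.

2.391 bits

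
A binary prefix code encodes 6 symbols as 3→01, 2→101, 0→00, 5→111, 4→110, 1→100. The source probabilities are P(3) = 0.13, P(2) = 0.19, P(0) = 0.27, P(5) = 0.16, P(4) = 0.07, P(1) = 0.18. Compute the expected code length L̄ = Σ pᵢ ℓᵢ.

2.6 bits/symbol

L̄ = Σ pᵢ·ℓᵢ = 0.13·2 + 0.19·3 + 0.27·2 + 0.16·3 + 0.07·3 + 0.18·3 = 2.6 bits/symbol.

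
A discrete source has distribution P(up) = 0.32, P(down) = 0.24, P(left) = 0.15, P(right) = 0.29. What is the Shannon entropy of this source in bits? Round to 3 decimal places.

H = −Σ pᵢ log₂ pᵢ.
−0.32·log₂(0.32) = 0.5260
−0.24·log₂(0.24) = 0.4941
−0.15·log₂(0.15) = 0.4105
−0.29·log₂(0.29) = 0.5179
Sum ≈ 1.9486 → 1.949 bits.

1.949 bits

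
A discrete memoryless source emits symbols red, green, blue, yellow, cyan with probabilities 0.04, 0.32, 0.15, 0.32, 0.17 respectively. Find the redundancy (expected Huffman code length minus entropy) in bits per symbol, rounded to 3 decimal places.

Entropy H = −Σ p log₂ p ≈ 2.0830 bits.
Huffman merges: 1/25+3/20→19/100; 17/100+19/100→9/25; 8/25+8/25→16/25; 9/25+16/25→1. L = 219/100 ≈ 2.1900.
L − H = 2.1900 − 2.0830 = 0.107 bits.

0.107 bits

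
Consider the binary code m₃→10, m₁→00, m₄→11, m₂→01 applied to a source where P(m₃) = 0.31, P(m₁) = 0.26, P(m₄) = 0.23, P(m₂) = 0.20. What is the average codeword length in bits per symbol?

2 bits/symbol

L̄ = Σ pᵢ·ℓᵢ = 0.31·2 + 0.26·2 + 0.23·2 + 0.20·2 = 2 bits/symbol.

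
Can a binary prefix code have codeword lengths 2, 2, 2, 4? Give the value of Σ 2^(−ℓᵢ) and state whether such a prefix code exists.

0.8125; yes

With common denominator 2^4 = 16: Σ 2^(−ℓᵢ) = 4/16 + 4/16 + 4/16 + 1/16 = 13/16 = 0.8125.
Kraft's inequality requires Σ ≤ 1; here Σ = 0.8125 ≤ 1, so such a prefix code exists.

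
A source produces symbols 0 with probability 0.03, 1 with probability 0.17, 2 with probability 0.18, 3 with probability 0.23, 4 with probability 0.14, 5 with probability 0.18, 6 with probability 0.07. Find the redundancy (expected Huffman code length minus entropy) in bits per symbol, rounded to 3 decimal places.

0.060 bits

Entropy H = −Σ p log₂ p ≈ 2.6303 bits.
Huffman merges: 3/100+7/100→1/10; 1/10+7/50→6/25; 17/100+9/50→7/20; 9/50+23/100→41/100; 6/25+7/20→59/100; 41/100+59/100→1. L = 269/100 ≈ 2.6900.
L − H = 2.6900 − 2.6303 = 0.060 bits.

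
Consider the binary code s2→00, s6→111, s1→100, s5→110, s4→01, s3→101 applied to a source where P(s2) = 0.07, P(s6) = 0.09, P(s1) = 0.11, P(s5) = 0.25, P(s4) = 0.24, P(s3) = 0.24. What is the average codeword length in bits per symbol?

L̄ = Σ pᵢ·ℓᵢ = 0.07·2 + 0.09·3 + 0.11·3 + 0.25·3 + 0.24·2 + 0.24·3 = 2.69 bits/symbol.

2.69 bits/symbol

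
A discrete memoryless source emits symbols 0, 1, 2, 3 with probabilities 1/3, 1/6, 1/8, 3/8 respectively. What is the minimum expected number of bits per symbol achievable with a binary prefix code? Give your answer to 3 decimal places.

Repeatedly combine the two least-probable nodes; the expected code length is the sum of the merged weights.
merge 1/8 + 1/6 → 7/24
merge 7/24 + 1/3 → 5/8
merge 3/8 + 5/8 → 1
L = 7/24 + 5/8 + 1 = 23/12 ≈ 1.917 bits/symbol.

1.917 bits/symbol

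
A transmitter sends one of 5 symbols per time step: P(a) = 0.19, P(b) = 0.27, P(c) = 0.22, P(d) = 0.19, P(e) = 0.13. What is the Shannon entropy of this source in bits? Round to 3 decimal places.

2.284 bits

H = −Σ pᵢ log₂ pᵢ.
−0.19·log₂(0.19) = 0.4552
−0.27·log₂(0.27) = 0.5100
−0.22·log₂(0.22) = 0.4806
−0.19·log₂(0.19) = 0.4552
−0.13·log₂(0.13) = 0.3826
Sum ≈ 2.2837 → 2.284 bits.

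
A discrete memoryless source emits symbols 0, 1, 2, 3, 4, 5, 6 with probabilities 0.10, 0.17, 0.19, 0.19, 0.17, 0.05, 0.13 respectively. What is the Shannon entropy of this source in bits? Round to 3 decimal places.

H = −Σ pᵢ log₂ pᵢ.
−0.10·log₂(0.10) = 0.3322
−0.17·log₂(0.17) = 0.4346
−0.19·log₂(0.19) = 0.4552
−0.19·log₂(0.19) = 0.4552
−0.17·log₂(0.17) = 0.4346
−0.05·log₂(0.05) = 0.2161
−0.13·log₂(0.13) = 0.3826
Sum ≈ 2.7106 → 2.711 bits.

2.711 bits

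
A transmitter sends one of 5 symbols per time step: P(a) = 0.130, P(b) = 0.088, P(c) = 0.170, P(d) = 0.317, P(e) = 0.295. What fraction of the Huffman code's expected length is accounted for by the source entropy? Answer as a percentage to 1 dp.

Entropy H = −Σ p log₂ p ≈ 2.1708 bits.
Huffman merges: 11/125+13/100→109/500; 17/100+109/500→97/250; 59/200+317/1000→153/250; 97/250+153/250→1. L = 1109/500 ≈ 2.2180.
Efficiency = H/L = 2.1708/2.2180 = 97.9%.

97.9%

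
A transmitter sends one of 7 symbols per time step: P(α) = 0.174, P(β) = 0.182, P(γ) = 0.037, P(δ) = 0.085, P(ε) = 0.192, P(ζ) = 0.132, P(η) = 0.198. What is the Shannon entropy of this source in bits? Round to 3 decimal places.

H = −Σ pᵢ log₂ pᵢ.
−0.174·log₂(0.174) = 0.4390
−0.182·log₂(0.182) = 0.4474
−0.037·log₂(0.037) = 0.1760
−0.085·log₂(0.085) = 0.3023
−0.192·log₂(0.192) = 0.4571
−0.132·log₂(0.132) = 0.3856
−0.198·log₂(0.198) = 0.4626
Sum ≈ 2.6700 → 2.670 bits.

2.670 bits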